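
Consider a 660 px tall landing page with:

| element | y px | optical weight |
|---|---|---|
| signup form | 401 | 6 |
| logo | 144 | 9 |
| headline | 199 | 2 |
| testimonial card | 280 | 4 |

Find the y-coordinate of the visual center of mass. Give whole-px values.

Σw = 6 + 9 + 2 + 4 = 21.
Σw·y = 6·401 + 9·144 + 2·199 + 4·280 = 5220, so ȳ = 5220/21 ≈ 248.57.

y ≈ 249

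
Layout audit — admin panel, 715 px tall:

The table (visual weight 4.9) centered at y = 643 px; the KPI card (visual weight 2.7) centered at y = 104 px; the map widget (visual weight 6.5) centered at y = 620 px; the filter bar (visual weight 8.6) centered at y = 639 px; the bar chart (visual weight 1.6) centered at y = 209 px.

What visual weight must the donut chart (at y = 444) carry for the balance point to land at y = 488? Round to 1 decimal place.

w ≈ 32.6

Existing Σw = 24.3 (4.9 + 2.7 + 6.5 + 8.6 + 1.6); existing moment 4.9·643 + 2.7·104 + 6.5·620 + 8.6·639 + 1.6·209 = 13291.3.
For the centroid to hit 488: (13291.3 + w·444) / (24.3 + w) = 488.
Rearranging, w·(444 − 488) = 488·24.3 − 13291.3 = -1432.9, so w ≈ -1432.9/-44 = 32.57.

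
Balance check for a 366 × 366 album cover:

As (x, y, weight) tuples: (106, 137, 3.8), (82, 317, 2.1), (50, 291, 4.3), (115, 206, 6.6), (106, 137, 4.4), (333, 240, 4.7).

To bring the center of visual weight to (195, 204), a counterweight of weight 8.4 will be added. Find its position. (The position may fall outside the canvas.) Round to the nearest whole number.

New total weight: (3.8 + 2.1 + 4.3 + 6.6 + 4.4 + 4.7) + 8.4 = 34.3.
x: target moment 34.3×195 = 6688.5; current 3.8·106 + 2.1·82 + 4.3·50 + 6.6·115 + 4.4·106 + 4.7·333 = 3580.5; the counterweight supplies 3108.0, so x = 3108.0/8.4 ≈ 370.00.
y: target moment 34.3×204 = 6997.2; current 3.8·137 + 2.1·317 + 4.3·291 + 6.6·206 + 4.4·137 + 4.7·240 = 5528.0; the counterweight supplies 1469.2, so y = 1469.2/8.4 ≈ 174.90.

(370, 175)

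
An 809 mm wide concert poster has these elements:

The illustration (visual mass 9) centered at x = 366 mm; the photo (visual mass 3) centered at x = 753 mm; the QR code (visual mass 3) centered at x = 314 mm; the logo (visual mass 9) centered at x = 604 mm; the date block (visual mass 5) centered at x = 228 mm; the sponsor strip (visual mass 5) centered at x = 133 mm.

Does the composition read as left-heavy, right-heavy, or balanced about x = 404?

balanced

Total weight = 9 + 3 + 3 + 9 + 5 + 5 = 34.
x: (9·366 + 3·753 + 3·314 + 9·604 + 5·228 + 5·133) / 34 = 13736 / 34 ≈ 404.00
404.00 = 404 exactly: balanced.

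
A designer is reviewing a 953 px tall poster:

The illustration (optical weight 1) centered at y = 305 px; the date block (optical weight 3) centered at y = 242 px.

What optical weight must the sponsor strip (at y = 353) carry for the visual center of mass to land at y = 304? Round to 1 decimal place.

Fixed elements: Σw = 1 + 3 = 4, Σw·y = 1·305 + 3·242 = 1031.
Balance at y = 304 requires (1031 + w·353) / (4 + w) = 304.
So w = (304·4 − 1031)/(353 − 304) = 185/49 ≈ 3.78.

w ≈ 3.8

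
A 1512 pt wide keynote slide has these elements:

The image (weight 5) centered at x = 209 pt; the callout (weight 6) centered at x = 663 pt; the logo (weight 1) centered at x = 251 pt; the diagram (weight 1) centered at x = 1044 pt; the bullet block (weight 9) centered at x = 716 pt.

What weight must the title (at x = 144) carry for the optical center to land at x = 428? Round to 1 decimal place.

Known weights sum to 5 + 6 + 1 + 1 + 9 = 22; their moment is 5·209 + 6·663 + 1·251 + 1·1044 + 9·716 = 12762.
Set Σw·x/Σw = 428: (12762 + 144w) = 428·(22 + w).
Solving: w = (428·22 − 12762) / (144 − 428) = -3346 / -284 ≈ 11.78.

w ≈ 11.8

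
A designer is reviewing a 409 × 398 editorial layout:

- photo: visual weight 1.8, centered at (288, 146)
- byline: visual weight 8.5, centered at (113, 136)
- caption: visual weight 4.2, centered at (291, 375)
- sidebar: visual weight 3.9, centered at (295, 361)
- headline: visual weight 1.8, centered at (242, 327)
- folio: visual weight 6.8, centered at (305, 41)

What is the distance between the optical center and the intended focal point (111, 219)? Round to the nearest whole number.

≈ 127

Total weight = 1.8 + 8.5 + 4.2 + 3.9 + 1.8 + 6.8 = 27.0.
x-moment: 1.8·288 + 8.5·113 + 4.2·291 + 3.9·295 + 1.8·242 + 6.8·305 = 6361.2; centroid 6361.2/27.0 ≈ 235.60.
y-moment: 1.8·146 + 8.5·136 + 4.2·375 + 3.9·361 + 1.8·327 + 6.8·41 = 5269.1; centroid 5269.1/27.0 ≈ 195.15.
From (111, 219): dx = 124.60, dy = -23.85, so the distance is √(dx²+dy²) ≈ 126.86.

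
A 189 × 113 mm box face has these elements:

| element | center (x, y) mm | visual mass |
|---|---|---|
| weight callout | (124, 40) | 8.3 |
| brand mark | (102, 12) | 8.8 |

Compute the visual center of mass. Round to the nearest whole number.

Weights sum to 8.3 + 8.8 = 17.1.
Σw·x = 8.3·124 + 8.8·102 = 1926.8, so x̄ = 1926.8/17.1 ≈ 112.68.
Σw·y = 8.3·40 + 8.8·12 = 437.6, so ȳ = 437.6/17.1 ≈ 25.59.

(113, 26)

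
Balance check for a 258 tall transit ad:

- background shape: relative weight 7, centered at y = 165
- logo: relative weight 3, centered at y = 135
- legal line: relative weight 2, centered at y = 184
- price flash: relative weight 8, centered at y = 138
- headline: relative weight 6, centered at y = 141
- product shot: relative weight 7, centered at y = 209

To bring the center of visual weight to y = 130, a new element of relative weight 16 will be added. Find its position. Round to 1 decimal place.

y ≈ 64.3

After adding the new element, total weight = 7 + 3 + 2 + 8 + 6 + 7 + 16 = 49.
y: need Σw·y = 49·130 = 6370. Existing = 7·165 + 3·135 + 2·184 + 8·138 + 6·141 + 7·209 = 5341. Remainder 1029 / 16 ≈ 64.31.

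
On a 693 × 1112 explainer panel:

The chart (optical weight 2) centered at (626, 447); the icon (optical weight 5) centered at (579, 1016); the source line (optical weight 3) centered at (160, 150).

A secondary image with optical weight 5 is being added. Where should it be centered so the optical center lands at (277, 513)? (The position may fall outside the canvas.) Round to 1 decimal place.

After adding the secondary image, total weight = 2 + 5 + 3 + 5 = 15.
x: need Σw·x = 15·277 = 4155. Existing = 2·626 + 5·579 + 3·160 = 4627. Remainder -472 / 5 ≈ -94.40.
y: need Σw·y = 15·513 = 7695. Existing = 2·447 + 5·1016 + 3·150 = 6424. Remainder 1271 / 5 ≈ 254.20.

(-94.4, 254.2)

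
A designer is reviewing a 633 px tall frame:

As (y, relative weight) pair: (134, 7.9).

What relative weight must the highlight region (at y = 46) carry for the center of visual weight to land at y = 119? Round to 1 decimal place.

w ≈ 1.6

Known: weight 7.9 with moment 7.9·134 = 1058.6.
Set Σw·y/Σw = 119: (1058.6 + 46w) = 119·(7.9 + w).
So w = (119·7.9 − 1058.6)/(46 − 119) = -118.5/-73 ≈ 1.62.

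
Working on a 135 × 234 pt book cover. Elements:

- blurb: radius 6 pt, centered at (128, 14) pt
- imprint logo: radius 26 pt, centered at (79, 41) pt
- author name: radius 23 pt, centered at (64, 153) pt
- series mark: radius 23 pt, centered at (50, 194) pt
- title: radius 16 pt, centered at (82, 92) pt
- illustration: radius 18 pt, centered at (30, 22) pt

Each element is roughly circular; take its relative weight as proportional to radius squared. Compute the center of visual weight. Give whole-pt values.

(63, 103)

r² weights: blurb 6² = 36, imprint logo 26² = 676, author name 23² = 529, series mark 23² = 529, title 16² = 256, illustration 18² = 324. Total = 2350.
x: (36·128 + 676·79 + 529·64 + 529·50 + 256·82 + 324·30) / 2350 = 149030 / 2350 ≈ 63.42
y: (36·14 + 676·41 + 529·153 + 529·194 + 256·92 + 324·22) / 2350 = 242463 / 2350 ≈ 103.18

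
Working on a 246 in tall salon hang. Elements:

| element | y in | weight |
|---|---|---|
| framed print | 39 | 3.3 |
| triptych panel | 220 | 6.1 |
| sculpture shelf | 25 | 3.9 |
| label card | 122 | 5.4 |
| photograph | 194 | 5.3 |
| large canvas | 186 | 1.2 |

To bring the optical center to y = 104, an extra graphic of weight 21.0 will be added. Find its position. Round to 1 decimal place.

y ≈ 63.2

With the extra graphic, Σw becomes 3.3 + 6.1 + 3.9 + 5.4 + 5.3 + 1.2 + 21.0 = 46.2.
y: need Σw·y = 46.2·104 = 4804.8. Existing = 3.3·39 + 6.1·220 + 3.9·25 + 5.4·122 + 5.3·194 + 1.2·186 = 3478.4. Remainder 1326.4 / 21.0 ≈ 63.16.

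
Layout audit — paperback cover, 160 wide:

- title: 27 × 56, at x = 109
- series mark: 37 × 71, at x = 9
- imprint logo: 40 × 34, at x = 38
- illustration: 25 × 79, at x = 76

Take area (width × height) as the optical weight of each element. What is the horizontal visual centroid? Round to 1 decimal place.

Areas: title 27·56 = 1512, series mark 37·71 = 2627, imprint logo 40·34 = 1360, illustration 25·79 = 1975. Total weight = 7474.
x-moment: 1512·109 + 2627·9 + 1360·38 + 1975·76 = 390231; centroid 390231/7474 ≈ 52.21.

x ≈ 52.2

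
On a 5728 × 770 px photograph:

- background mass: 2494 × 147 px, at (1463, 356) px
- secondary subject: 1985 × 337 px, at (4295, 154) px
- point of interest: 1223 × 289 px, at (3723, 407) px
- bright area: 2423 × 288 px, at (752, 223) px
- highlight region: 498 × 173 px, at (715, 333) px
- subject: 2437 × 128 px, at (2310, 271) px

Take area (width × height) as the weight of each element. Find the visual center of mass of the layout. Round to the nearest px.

Areas → weights: background mass 2494·147 = 366618, secondary subject 1985·337 = 668945, point of interest 1223·289 = 353447, bright area 2423·288 = 697824, highlight region 498·173 = 86154, subject 2437·128 = 311936; Σw = 2484924.
Σw·x = 6032300008; x̄ = 6032300008/2484924 ≈ 2427.56.
Σw·y = 646225157; ȳ = 646225157/2484924 ≈ 260.06.

(2428, 260)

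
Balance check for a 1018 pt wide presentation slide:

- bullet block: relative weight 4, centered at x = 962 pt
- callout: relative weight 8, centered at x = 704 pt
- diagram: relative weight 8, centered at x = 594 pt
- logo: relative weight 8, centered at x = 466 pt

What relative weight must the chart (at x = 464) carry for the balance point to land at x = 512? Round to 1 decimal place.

Known weights sum to 4 + 8 + 8 + 8 = 28; their moment is 4·962 + 8·704 + 8·594 + 8·466 = 17960.
Set Σw·x/Σw = 512: (17960 + 464w) = 512·(28 + w).
Solving: w = (512·28 − 17960) / (464 − 512) = -3624 / -48 ≈ 75.50.

w ≈ 75.5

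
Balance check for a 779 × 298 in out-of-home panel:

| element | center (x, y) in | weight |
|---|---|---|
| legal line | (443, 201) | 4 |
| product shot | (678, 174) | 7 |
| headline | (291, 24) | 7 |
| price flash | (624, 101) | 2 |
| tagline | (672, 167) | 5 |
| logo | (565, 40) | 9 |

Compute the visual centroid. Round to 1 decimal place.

Weights sum to 4 + 7 + 7 + 2 + 5 + 9 = 34.
x-moment: 4·443 + 7·678 + 7·291 + 2·624 + 5·672 + 9·565 = 18248; centroid 18248/34 ≈ 536.71.
y-moment: 4·201 + 7·174 + 7·24 + 2·101 + 5·167 + 9·40 = 3587; centroid 3587/34 ≈ 105.50.

(536.7, 105.5)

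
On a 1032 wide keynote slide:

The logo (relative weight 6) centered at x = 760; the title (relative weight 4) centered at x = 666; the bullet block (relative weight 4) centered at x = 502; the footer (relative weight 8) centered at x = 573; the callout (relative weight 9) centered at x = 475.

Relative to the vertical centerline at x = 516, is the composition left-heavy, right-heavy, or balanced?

right-heavy

Weights sum to 6 + 4 + 4 + 8 + 9 = 31.
x: (6·760 + 4·666 + 4·502 + 8·573 + 9·475) / 31 = 18091 / 31 ≈ 583.58
Since 583.6 is right of 516, the composition reads right-heavy.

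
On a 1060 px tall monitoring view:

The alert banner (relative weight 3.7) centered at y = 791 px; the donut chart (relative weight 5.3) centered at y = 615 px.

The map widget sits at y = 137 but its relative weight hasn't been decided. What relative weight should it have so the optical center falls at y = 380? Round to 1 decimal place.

w ≈ 11.4

Known weights sum to 3.7 + 5.3 = 9.0; their moment is 3.7·791 + 5.3·615 = 6186.2.
Set Σw·y/Σw = 380: (6186.2 + 137w) = 380·(9.0 + w).
Rearranging, w·(137 − 380) = 380·9.0 − 6186.2 = -2766.2, so w ≈ -2766.2/-243 = 11.38.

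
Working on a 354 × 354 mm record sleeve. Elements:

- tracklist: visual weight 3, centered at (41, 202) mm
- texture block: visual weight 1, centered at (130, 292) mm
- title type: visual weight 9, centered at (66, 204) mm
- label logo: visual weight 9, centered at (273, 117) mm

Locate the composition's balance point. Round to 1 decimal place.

Weights sum to 3 + 1 + 9 + 9 = 22.
Σw·x = 3·41 + 1·130 + 9·66 + 9·273 = 3304, so x̄ = 3304/22 ≈ 150.18.
Σw·y = 3·202 + 1·292 + 9·204 + 9·117 = 3787, so ȳ = 3787/22 ≈ 172.14.

(150.2, 172.1)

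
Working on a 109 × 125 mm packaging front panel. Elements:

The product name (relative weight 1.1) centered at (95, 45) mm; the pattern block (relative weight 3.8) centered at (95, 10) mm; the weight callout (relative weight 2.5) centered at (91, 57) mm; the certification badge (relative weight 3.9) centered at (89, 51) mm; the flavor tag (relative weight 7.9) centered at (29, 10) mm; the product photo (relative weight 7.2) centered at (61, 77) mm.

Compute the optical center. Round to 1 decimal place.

Total weight = 1.1 + 3.8 + 2.5 + 3.9 + 7.9 + 7.2 = 26.4.
Σw·x = 1708.4; x̄ = 1708.4/26.4 ≈ 64.71.
Σw·y = 1062.3; ȳ = 1062.3/26.4 ≈ 40.24.

(64.7, 40.2)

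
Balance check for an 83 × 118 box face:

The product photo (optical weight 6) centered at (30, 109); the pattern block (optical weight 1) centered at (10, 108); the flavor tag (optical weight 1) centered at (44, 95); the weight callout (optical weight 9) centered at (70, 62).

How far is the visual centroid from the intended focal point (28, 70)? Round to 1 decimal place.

Σw = 6 + 1 + 1 + 9 = 17.
Σw·x = 6·30 + 1·10 + 1·44 + 9·70 = 864, so x̄ = 864/17 ≈ 50.82.
Σw·y = 6·109 + 1·108 + 1·95 + 9·62 = 1415, so ȳ = 1415/17 ≈ 83.24.
From (28, 70): dx = 22.82, dy = 13.24, so the distance is √(dx²+dy²) ≈ 26.38.

≈ 26.4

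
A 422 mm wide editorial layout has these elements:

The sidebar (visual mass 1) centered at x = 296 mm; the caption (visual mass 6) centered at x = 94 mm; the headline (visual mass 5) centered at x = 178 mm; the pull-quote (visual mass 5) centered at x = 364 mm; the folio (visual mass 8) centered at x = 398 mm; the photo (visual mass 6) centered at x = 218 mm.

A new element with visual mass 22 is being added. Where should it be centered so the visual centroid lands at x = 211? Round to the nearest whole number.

x ≈ 142

New total weight: (1 + 6 + 5 + 5 + 8 + 6) + 22 = 53.
x: need Σw·x = 53·211 = 11183. Existing = 1·296 + 6·94 + 5·178 + 5·364 + 8·398 + 6·218 = 8062. Remainder 3121 / 22 ≈ 141.86.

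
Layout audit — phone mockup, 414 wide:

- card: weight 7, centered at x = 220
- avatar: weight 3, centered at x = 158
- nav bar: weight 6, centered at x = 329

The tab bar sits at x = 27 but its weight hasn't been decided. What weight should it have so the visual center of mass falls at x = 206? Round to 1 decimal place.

Known weights sum to 7 + 3 + 6 = 16; their moment is 7·220 + 3·158 + 6·329 = 3988.
Set Σw·x/Σw = 206: (3988 + 27w) = 206·(16 + w).
Rearranging, w·(27 − 206) = 206·16 − 3988 = -692, so w ≈ -692/-179 = 3.87.

w ≈ 3.9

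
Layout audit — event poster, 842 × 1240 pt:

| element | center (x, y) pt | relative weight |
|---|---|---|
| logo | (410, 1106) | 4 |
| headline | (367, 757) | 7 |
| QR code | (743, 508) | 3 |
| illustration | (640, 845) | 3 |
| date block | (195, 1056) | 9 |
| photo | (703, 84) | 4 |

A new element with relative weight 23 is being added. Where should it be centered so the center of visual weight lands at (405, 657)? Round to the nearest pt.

(371, 487)

With the new element, Σw becomes 4 + 7 + 3 + 3 + 9 + 4 + 23 = 53.
Along x: (12925 + 23·x) / 53 = 405 (existing moment 4·410 + 7·367 + 3·743 + 3·640 + 9·195 + 4·703 = 12925) ⇒ x = (21465 − 12925) / 23 ≈ 371.30.
Along y: (23622 + 23·y) / 53 = 657 (existing moment 4·1106 + 7·757 + 3·508 + 3·845 + 9·1056 + 4·84 = 23622) ⇒ y = (34821 − 23622) / 23 ≈ 486.91.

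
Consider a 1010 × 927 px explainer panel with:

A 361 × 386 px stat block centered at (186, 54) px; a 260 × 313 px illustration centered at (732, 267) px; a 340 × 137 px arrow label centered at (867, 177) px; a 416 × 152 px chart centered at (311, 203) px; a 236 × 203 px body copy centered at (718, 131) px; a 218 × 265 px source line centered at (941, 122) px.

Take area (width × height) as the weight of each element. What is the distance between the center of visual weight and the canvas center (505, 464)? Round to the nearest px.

≈ 320 px

Areas: stat block 361·386 = 139346, illustration 260·313 = 81380, arrow label 340·137 = 46580, chart 416·152 = 63232, body copy 236·203 = 47908, source line 218·265 = 57770. Total weight = 436216.
Σw·x = 234298042; x̄ = 234298042/436216 ≈ 537.11.
Σw·y = 63657788; ȳ = 63657788/436216 ≈ 145.93.
Offset from (505, 464): Δx ≈ 32.11, Δy ≈ -318.07; distance = √(Δx² + Δy²) ≈ 319.69.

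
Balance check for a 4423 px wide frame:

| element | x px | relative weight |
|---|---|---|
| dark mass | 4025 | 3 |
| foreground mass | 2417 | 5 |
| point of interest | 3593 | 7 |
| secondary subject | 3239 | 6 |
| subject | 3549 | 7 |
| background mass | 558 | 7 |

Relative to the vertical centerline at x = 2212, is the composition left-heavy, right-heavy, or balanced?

right-heavy

Total weight = 3 + 5 + 7 + 6 + 7 + 7 = 35.
x: moment 97494 / weight 35 ≈ 2785.54
Since 2785.5 is right of 2212, the composition reads right-heavy.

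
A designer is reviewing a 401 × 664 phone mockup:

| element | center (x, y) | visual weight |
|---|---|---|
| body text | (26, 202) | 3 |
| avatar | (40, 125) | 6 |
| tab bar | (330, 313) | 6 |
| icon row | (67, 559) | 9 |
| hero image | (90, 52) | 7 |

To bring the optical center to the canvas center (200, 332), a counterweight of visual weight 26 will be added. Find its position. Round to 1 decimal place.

After adding the counterweight, total weight = 3 + 6 + 6 + 9 + 7 + 26 = 57.
x: need Σw·x = 57·200 = 11400. Existing = 3·26 + 6·40 + 6·330 + 9·67 + 7·90 = 3531. Remainder 7869 / 26 ≈ 302.65.
y: need Σw·y = 57·332 = 18924. Existing = 3·202 + 6·125 + 6·313 + 9·559 + 7·52 = 8629. Remainder 10295 / 26 ≈ 395.96.

(302.7, 396.0)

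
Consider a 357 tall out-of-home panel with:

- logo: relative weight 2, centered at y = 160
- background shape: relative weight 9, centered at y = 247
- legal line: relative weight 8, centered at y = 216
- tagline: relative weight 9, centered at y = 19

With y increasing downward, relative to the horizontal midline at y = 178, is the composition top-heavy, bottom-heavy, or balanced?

Total weight = 2 + 9 + 8 + 9 = 28.
Σw·y = 2·160 + 9·247 + 8·216 + 9·19 = 4442, so ȳ = 4442/28 ≈ 158.64.
Since 158.6 is above (smaller y than) 178, the composition reads top-heavy.

top-heavy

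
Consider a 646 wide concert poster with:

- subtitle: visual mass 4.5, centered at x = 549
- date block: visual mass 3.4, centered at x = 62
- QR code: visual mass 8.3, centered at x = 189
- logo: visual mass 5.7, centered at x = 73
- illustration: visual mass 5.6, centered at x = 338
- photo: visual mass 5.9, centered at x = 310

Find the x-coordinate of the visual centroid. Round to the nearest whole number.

Weights sum to 4.5 + 3.4 + 8.3 + 5.7 + 5.6 + 5.9 = 33.4.
x-moment: 4.5·549 + 3.4·62 + 8.3·189 + 5.7·73 + 5.6·338 + 5.9·310 = 8387.9; centroid 8387.9/33.4 ≈ 251.13.

x ≈ 251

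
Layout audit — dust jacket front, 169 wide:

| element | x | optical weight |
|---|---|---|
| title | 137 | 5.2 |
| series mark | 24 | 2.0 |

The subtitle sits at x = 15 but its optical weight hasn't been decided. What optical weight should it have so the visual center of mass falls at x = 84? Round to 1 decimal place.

w ≈ 2.3

Known weights sum to 5.2 + 2.0 = 7.2; their moment is 5.2·137 + 2.0·24 = 760.4.
Balance at x = 84 requires (760.4 + w·15) / (7.2 + w) = 84.
Rearranging, w·(15 − 84) = 84·7.2 − 760.4 = -155.6, so w ≈ -155.6/-69 = 2.26.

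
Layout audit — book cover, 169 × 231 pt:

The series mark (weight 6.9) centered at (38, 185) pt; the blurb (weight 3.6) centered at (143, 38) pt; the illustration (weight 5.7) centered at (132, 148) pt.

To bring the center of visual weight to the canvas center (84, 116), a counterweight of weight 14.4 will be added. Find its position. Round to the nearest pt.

With the counterweight, Σw becomes 6.9 + 3.6 + 5.7 + 14.4 = 30.6.
Along x: (1529.4 + 14.4·x) / 30.6 = 84 (existing moment 6.9·38 + 3.6·143 + 5.7·132 = 1529.4) ⇒ x = (2570.4 − 1529.4) / 14.4 ≈ 72.29.
Along y: (2256.9 + 14.4·y) / 30.6 = 116 (existing moment 6.9·185 + 3.6·38 + 5.7·148 = 2256.9) ⇒ y = (3549.6 − 2256.9) / 14.4 ≈ 89.77.

(72, 90)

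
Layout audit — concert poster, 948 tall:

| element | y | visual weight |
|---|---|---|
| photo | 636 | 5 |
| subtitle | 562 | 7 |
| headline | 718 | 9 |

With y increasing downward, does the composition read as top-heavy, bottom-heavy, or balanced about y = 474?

Σw = 5 + 7 + 9 = 21.
y-moment: 5·636 + 7·562 + 9·718 = 13576; centroid 13576/21 ≈ 646.48.
646.5 lies below (larger y than) the midline 474, so the layout is bottom-heavy.

bottom-heavy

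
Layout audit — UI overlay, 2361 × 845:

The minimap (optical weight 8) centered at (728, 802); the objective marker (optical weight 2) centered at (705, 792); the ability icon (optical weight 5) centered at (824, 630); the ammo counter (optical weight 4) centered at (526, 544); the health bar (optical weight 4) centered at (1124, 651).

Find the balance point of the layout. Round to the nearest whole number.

(781, 693)

Total weight = 8 + 2 + 5 + 4 + 4 = 23.
x: (8·728 + 2·705 + 5·824 + 4·526 + 4·1124) / 23 = 17954 / 23 ≈ 780.61
y: (8·802 + 2·792 + 5·630 + 4·544 + 4·651) / 23 = 15930 / 23 ≈ 692.61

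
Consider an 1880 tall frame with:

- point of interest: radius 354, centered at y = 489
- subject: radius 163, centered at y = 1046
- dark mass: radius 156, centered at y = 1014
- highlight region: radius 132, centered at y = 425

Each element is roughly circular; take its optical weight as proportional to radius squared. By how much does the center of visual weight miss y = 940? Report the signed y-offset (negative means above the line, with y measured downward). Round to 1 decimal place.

Weights ∝ r²: point of interest 354² = 125316, subject 163² = 26569, dark mass 156² = 24336, highlight region 132² = 17424; Σw = 193645.
Σw·y = 125316·489 + 26569·1046 + 24336·1014 + 17424·425 = 121152602, so ȳ = 121152602/193645 ≈ 625.64.
Difference: 625.64 − 940 ≈ -314.36.

≈ -314.4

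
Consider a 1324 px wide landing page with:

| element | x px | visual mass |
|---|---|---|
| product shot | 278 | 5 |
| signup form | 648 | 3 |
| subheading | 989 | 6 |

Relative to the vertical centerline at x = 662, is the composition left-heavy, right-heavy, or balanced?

Weights sum to 5 + 3 + 6 = 14.
x-moment: 5·278 + 3·648 + 6·989 = 9268; centroid 9268/14 ≈ 662.00.
The centroid 662.00 matches the midline at 662, so the layout is balanced.

balanced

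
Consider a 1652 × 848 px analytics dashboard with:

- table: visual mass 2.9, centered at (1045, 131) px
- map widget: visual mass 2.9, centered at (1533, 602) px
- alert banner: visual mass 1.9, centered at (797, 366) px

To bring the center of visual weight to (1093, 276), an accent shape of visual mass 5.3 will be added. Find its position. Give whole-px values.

After adding the accent shape, total weight = 2.9 + 2.9 + 1.9 + 5.3 = 13.0.
x: target moment 13.0×1093 = 14209.0; current 2.9·1045 + 2.9·1533 + 1.9·797 = 8990.5; the accent shape supplies 5218.5, so x = 5218.5/5.3 ≈ 984.62.
y: target moment 13.0×276 = 3588.0; current 2.9·131 + 2.9·602 + 1.9·366 = 2821.1; the accent shape supplies 766.9, so y = 766.9/5.3 ≈ 144.70.

(985, 145)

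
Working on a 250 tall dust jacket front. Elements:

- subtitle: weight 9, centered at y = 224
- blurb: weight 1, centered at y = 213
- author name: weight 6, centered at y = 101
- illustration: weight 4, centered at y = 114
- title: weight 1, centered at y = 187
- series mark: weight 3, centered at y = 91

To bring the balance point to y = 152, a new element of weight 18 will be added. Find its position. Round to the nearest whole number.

With the new element, Σw becomes 9 + 1 + 6 + 4 + 1 + 3 + 18 = 42.
y: need Σw·y = 42·152 = 6384. Existing = 9·224 + 1·213 + 6·101 + 4·114 + 1·187 + 3·91 = 3751. Remainder 2633 / 18 ≈ 146.28.

y ≈ 146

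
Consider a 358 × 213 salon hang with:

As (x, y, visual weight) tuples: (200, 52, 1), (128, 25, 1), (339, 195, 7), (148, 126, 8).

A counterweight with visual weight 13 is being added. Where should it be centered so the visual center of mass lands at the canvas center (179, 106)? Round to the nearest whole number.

New total weight: (1 + 1 + 7 + 8) + 13 = 30.
Along x: (3885 + 13·x) / 30 = 179 (existing moment 1·200 + 1·128 + 7·339 + 8·148 = 3885) ⇒ x = (5370 − 3885) / 13 ≈ 114.23.
Along y: (2450 + 13·y) / 30 = 106 (existing moment 1·52 + 1·25 + 7·195 + 8·126 = 2450) ⇒ y = (3180 − 2450) / 13 ≈ 56.15.

(114, 56)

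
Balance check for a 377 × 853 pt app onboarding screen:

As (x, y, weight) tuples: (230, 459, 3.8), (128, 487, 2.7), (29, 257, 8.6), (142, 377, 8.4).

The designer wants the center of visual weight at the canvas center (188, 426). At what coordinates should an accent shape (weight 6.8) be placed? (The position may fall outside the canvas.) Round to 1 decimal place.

After adding the accent shape, total weight = 3.8 + 2.7 + 8.6 + 8.4 + 6.8 = 30.3.
Along x: (2661.8 + 6.8·x) / 30.3 = 188 (existing moment 3.8·230 + 2.7·128 + 8.6·29 + 8.4·142 = 2661.8) ⇒ x = (5696.4 − 2661.8) / 6.8 ≈ 446.26.
Along y: (8436.1 + 6.8·y) / 30.3 = 426 (existing moment 3.8·459 + 2.7·487 + 8.6·257 + 8.4·377 = 8436.1) ⇒ y = (12907.8 − 8436.1) / 6.8 ≈ 657.60.

(446.3, 657.6)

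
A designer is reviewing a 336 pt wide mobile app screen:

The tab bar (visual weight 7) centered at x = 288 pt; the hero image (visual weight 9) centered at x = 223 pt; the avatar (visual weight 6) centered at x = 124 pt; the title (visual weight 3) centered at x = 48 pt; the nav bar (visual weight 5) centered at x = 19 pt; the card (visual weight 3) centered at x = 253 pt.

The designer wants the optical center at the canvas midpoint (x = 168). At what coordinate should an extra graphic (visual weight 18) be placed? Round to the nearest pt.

x ≈ 156

New total weight: (7 + 9 + 6 + 3 + 5 + 3) + 18 = 51.
Along x: (5765 + 18·x) / 51 = 168 (existing moment 7·288 + 9·223 + 6·124 + 3·48 + 5·19 + 3·253 = 5765) ⇒ x = (8568 − 5765) / 18 ≈ 155.72.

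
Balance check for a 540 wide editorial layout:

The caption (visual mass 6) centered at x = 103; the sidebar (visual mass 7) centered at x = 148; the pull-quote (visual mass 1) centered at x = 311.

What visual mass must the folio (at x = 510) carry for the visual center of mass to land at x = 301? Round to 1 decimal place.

Existing Σw = 14 (6 + 7 + 1); existing moment 6·103 + 7·148 + 1·311 = 1965.
Balance at x = 301 requires (1965 + w·510) / (14 + w) = 301.
So w = (301·14 − 1965)/(510 − 301) = 2249/209 ≈ 10.76.

w ≈ 10.8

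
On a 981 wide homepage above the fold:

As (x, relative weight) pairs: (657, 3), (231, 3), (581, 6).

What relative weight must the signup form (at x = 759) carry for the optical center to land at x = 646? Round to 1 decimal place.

w ≈ 14.2

Fixed elements: Σw = 3 + 3 + 6 = 12, Σw·x = 3·657 + 3·231 + 6·581 = 6150.
For the centroid to hit 646: (6150 + w·759) / (12 + w) = 646.
Solving: w = (646·12 − 6150) / (759 − 646) = 1602 / 113 ≈ 14.18.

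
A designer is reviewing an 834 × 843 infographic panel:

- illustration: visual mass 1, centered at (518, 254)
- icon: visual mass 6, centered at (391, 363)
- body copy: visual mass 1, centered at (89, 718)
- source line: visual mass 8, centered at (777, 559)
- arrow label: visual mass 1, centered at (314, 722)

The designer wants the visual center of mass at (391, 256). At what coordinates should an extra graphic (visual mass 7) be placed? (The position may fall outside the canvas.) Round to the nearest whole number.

New total weight: (1 + 6 + 1 + 8 + 1) + 7 = 24.
x: need Σw·x = 24·391 = 9384. Existing = 1·518 + 6·391 + 1·89 + 8·777 + 1·314 = 9483. Remainder -99 / 7 ≈ -14.14.
y: need Σw·y = 24·256 = 6144. Existing = 1·254 + 6·363 + 1·718 + 8·559 + 1·722 = 8344. Remainder -2200 / 7 ≈ -314.29.

(-14, -314)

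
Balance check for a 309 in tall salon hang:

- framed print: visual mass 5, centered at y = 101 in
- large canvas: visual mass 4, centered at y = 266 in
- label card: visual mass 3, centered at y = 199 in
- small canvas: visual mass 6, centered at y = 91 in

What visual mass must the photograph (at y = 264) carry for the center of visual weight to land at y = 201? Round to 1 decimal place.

w ≈ 14.4

Fixed elements: Σw = 5 + 4 + 3 + 6 = 18, Σw·y = 5·101 + 4·266 + 3·199 + 6·91 = 2712.
For the centroid to hit 201: (2712 + w·264) / (18 + w) = 201.
Solving: w = (201·18 − 2712) / (264 − 201) = 906 / 63 ≈ 14.38.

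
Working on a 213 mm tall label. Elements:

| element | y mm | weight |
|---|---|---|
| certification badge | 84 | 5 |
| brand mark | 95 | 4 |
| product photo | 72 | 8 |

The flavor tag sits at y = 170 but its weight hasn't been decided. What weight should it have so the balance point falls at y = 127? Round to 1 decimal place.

w ≈ 18.2

Fixed elements: Σw = 5 + 4 + 8 = 17, Σw·y = 5·84 + 4·95 + 8·72 = 1376.
Balance at y = 127 requires (1376 + w·170) / (17 + w) = 127.
Rearranging, w·(170 − 127) = 127·17 − 1376 = 783, so w ≈ 783/43 = 18.21.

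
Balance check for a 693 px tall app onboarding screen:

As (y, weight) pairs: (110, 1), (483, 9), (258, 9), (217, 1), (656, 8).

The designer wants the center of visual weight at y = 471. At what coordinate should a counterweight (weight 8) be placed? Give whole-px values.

y ≈ 589

After adding the counterweight, total weight = 1 + 9 + 9 + 1 + 8 + 8 = 36.
y: need Σw·y = 36·471 = 16956. Existing = 1·110 + 9·483 + 9·258 + 1·217 + 8·656 = 12244. Remainder 4712 / 8 ≈ 589.00.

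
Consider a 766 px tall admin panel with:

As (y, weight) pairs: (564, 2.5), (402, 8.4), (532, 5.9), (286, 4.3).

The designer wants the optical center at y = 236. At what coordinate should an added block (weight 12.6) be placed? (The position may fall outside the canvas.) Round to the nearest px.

y ≈ -95

After adding the added block, total weight = 2.5 + 8.4 + 5.9 + 4.3 + 12.6 = 33.7.
Along y: (9155.4 + 12.6·y) / 33.7 = 236 (existing moment 2.5·564 + 8.4·402 + 5.9·532 + 4.3·286 = 9155.4) ⇒ y = (7953.2 − 9155.4) / 12.6 ≈ -95.41.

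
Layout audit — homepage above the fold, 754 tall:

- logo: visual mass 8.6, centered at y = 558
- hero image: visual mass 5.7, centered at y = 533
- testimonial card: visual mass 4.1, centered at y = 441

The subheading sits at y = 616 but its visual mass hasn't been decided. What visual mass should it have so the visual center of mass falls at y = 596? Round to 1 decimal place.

Fixed elements: Σw = 8.6 + 5.7 + 4.1 = 18.4, Σw·y = 8.6·558 + 5.7·533 + 4.1·441 = 9645.0.
Balance at y = 596 requires (9645.0 + w·616) / (18.4 + w) = 596.
Rearranging, w·(616 − 596) = 596·18.4 − 9645.0 = 1321.4, so w ≈ 1321.4/20 = 66.07.

w ≈ 66.1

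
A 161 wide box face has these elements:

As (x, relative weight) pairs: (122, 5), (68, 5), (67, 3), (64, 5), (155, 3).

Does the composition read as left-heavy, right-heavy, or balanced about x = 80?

Total weight = 5 + 5 + 3 + 5 + 3 = 21.
x: (5·122 + 5·68 + 3·67 + 5·64 + 3·155) / 21 = 1936 / 21 ≈ 92.19
92.2 vs midline 80 → right-heavy.

right-heavy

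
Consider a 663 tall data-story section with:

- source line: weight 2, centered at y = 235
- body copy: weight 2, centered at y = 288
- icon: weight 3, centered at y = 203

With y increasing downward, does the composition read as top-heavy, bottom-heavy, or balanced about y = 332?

top-heavy

Weights sum to 2 + 2 + 3 = 7.
Σw·y = 2·235 + 2·288 + 3·203 = 1655, so ȳ = 1655/7 ≈ 236.43.
Since 236.4 is above (smaller y than) 332, the composition reads top-heavy.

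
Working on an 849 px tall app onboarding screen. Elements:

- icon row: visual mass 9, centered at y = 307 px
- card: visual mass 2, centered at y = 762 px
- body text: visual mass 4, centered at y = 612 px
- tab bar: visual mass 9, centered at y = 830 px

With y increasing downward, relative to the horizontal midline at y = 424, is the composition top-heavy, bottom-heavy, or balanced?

bottom-heavy

Σw = 9 + 2 + 4 + 9 = 24.
Σw·y = 9·307 + 2·762 + 4·612 + 9·830 = 14205, so ȳ = 14205/24 ≈ 591.88.
591.9 vs midline 424 → bottom-heavy.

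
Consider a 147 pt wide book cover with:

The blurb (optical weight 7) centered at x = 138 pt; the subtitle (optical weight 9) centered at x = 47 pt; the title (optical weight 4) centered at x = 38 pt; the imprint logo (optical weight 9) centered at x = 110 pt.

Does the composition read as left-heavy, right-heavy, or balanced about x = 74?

Σw = 7 + 9 + 4 + 9 = 29.
x: (7·138 + 9·47 + 4·38 + 9·110) / 29 = 2531 / 29 ≈ 87.28
87.3 vs midline 74 → right-heavy.

right-heavy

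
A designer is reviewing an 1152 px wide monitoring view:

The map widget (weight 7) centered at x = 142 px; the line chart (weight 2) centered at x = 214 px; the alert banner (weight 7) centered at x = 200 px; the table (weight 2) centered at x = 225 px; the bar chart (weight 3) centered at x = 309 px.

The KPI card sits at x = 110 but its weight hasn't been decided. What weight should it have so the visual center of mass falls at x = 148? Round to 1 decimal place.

Fixed elements: Σw = 7 + 2 + 7 + 2 + 3 = 21, Σw·x = 7·142 + 2·214 + 7·200 + 2·225 + 3·309 = 4199.
For the centroid to hit 148: (4199 + w·110) / (21 + w) = 148.
So w = (148·21 − 4199)/(110 − 148) = -1091/-38 ≈ 28.71.

w ≈ 28.7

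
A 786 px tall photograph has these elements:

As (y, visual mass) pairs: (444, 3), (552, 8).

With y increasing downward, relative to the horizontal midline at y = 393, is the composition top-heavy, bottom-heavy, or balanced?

Total weight = 3 + 8 = 11.
y-moment: 3·444 + 8·552 = 5748; centroid 5748/11 ≈ 522.55.
522.5 vs midline 393 → bottom-heavy.

bottom-heavy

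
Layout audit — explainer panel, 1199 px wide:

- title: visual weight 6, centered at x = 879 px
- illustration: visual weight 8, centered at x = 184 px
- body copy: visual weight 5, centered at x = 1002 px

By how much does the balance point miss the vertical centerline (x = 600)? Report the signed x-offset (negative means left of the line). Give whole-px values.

Weights sum to 6 + 8 + 5 = 19.
x: (6·879 + 8·184 + 5·1002) / 19 = 11756 / 19 ≈ 618.74
Against x = 600, that's 618.74 − 600 = 18.74.

≈ 19 px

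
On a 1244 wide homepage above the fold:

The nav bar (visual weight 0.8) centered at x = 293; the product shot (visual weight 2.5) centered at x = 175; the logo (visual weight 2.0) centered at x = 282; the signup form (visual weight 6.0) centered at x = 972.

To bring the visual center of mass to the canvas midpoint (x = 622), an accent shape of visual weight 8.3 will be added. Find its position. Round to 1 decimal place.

x ≈ 617.3

New total weight: (0.8 + 2.5 + 2.0 + 6.0) + 8.3 = 19.6.
x: target moment 19.6×622 = 12191.2; current 0.8·293 + 2.5·175 + 2.0·282 + 6.0·972 = 7067.9; the accent shape supplies 5123.3, so x = 5123.3/8.3 ≈ 617.27.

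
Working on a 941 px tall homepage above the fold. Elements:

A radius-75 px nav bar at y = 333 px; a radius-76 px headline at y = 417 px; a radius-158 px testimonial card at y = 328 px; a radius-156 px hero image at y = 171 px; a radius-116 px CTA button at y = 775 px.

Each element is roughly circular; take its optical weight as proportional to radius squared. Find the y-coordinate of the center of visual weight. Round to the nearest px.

y ≈ 365

r² weights: nav bar 75² = 5625, headline 76² = 5776, testimonial card 158² = 24964, hero image 156² = 24336, CTA button 116² = 13456. Total = 74157.
Σw·y = 5625·333 + 5776·417 + 24964·328 + 24336·171 + 13456·775 = 27059765, so ȳ = 27059765/74157 ≈ 364.90.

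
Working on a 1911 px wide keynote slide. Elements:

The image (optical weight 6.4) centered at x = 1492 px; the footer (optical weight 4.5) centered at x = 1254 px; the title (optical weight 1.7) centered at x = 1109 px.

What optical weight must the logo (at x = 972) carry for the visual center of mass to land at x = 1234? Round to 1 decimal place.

w ≈ 5.8

Existing Σw = 12.6 (6.4 + 4.5 + 1.7); existing moment 6.4·1492 + 4.5·1254 + 1.7·1109 = 17077.1.
Set Σw·x/Σw = 1234: (17077.1 + 972w) = 1234·(12.6 + w).
Rearranging, w·(972 − 1234) = 1234·12.6 − 17077.1 = -1528.7, so w ≈ -1528.7/-262 = 5.83.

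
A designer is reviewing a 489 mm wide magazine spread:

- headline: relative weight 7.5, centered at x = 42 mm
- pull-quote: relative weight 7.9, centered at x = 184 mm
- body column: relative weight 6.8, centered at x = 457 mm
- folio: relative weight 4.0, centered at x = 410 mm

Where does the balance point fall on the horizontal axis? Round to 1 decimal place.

x ≈ 248.7

Σw = 7.5 + 7.9 + 6.8 + 4.0 = 26.2.
x-moment: 7.5·42 + 7.9·184 + 6.8·457 + 4.0·410 = 6516.2; centroid 6516.2/26.2 ≈ 248.71.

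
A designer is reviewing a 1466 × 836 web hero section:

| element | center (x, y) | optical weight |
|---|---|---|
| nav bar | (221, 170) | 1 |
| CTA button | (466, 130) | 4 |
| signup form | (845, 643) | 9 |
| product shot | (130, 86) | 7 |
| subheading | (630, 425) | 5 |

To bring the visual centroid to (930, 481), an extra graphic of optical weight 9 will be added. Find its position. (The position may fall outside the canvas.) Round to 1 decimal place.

After adding the extra graphic, total weight = 1 + 4 + 9 + 7 + 5 + 9 = 35.
x: target moment 35×930 = 32550; current 1·221 + 4·466 + 9·845 + 7·130 + 5·630 = 13750; the extra graphic supplies 18800, so x = 18800/9 ≈ 2088.89.
y: target moment 35×481 = 16835; current 1·170 + 4·130 + 9·643 + 7·86 + 5·425 = 9204; the extra graphic supplies 7631, so y = 7631/9 ≈ 847.89.

(2088.9, 847.9)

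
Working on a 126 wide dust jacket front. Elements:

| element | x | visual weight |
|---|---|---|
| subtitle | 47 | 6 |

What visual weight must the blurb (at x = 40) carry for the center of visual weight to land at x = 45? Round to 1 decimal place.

Known: weight 6 with moment 6·47 = 282.
Set Σw·x/Σw = 45: (282 + 40w) = 45·(6 + w).
Solving: w = (45·6 − 282) / (40 − 45) = -12 / -5 ≈ 2.40.

w ≈ 2.4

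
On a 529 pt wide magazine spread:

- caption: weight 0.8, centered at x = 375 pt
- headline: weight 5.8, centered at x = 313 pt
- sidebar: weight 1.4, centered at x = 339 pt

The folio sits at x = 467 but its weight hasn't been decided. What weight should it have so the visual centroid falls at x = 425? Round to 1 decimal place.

Existing Σw = 8.0 (0.8 + 5.8 + 1.4); existing moment 0.8·375 + 5.8·313 + 1.4·339 = 2590.0.
Set Σw·x/Σw = 425: (2590.0 + 467w) = 425·(8.0 + w).
Solving: w = (425·8.0 − 2590.0) / (467 − 425) = 810.0 / 42 ≈ 19.29.

w ≈ 19.3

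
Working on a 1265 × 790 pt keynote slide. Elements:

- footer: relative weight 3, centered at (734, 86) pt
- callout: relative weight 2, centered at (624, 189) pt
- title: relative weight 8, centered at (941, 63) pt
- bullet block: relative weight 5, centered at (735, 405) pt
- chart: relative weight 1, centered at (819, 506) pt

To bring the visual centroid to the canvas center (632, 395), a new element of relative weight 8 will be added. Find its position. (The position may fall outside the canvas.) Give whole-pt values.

(199, 874)

New total weight: (3 + 2 + 8 + 5 + 1) + 8 = 27.
Along x: (15472 + 8·x) / 27 = 632 (existing moment 3·734 + 2·624 + 8·941 + 5·735 + 1·819 = 15472) ⇒ x = (17064 − 15472) / 8 ≈ 199.00.
Along y: (3671 + 8·y) / 27 = 395 (existing moment 3·86 + 2·189 + 8·63 + 5·405 + 1·506 = 3671) ⇒ y = (10665 − 3671) / 8 ≈ 874.25.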